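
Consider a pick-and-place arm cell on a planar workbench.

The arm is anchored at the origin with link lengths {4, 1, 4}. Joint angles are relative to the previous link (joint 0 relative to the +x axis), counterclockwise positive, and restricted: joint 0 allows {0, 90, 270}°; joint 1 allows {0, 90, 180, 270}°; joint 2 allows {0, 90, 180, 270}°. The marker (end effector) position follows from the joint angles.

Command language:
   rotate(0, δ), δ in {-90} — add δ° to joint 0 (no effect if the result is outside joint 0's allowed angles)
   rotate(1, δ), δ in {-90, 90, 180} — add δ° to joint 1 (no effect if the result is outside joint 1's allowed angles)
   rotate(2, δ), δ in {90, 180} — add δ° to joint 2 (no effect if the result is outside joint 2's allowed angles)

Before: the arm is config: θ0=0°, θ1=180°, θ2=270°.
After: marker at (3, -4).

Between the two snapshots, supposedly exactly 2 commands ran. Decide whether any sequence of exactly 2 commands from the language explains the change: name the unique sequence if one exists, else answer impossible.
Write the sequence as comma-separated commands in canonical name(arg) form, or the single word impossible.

t0: config: θ0=0°, θ1=180°, θ2=270°
[1] after rotate(2, 90): config: θ0=0°, θ1=180°, θ2=0°
[2] after rotate(2, 90): config: θ0=0°, θ1=180°, θ2=90°
all 36 alternatives checked — unique.

rotate(2, 90), rotate(2, 90)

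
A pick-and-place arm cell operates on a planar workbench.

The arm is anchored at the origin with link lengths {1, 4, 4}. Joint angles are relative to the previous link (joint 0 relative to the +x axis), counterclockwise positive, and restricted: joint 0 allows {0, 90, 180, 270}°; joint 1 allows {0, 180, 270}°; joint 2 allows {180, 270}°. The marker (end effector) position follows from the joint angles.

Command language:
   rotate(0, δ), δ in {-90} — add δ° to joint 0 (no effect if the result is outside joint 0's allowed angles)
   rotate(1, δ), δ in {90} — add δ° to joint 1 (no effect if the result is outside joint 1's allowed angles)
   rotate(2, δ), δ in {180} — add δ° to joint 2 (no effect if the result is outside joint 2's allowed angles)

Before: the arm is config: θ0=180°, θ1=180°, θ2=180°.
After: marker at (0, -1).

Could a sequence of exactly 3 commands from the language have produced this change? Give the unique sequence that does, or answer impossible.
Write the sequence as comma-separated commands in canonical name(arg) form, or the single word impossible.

begin: config: θ0=180°, θ1=180°, θ2=180°
[1] after rotate(0, -90): config: θ0=90°, θ1=180°, θ2=180°
[2] after rotate(0, -90): config: θ0=0°, θ1=180°, θ2=180°
[3] after rotate(0, -90): config: θ0=270°, θ1=180°, θ2=180°
uniquely the one of 27 3-step routes that fits.

rotate(0, -90), rotate(0, -90), rotate(0, -90)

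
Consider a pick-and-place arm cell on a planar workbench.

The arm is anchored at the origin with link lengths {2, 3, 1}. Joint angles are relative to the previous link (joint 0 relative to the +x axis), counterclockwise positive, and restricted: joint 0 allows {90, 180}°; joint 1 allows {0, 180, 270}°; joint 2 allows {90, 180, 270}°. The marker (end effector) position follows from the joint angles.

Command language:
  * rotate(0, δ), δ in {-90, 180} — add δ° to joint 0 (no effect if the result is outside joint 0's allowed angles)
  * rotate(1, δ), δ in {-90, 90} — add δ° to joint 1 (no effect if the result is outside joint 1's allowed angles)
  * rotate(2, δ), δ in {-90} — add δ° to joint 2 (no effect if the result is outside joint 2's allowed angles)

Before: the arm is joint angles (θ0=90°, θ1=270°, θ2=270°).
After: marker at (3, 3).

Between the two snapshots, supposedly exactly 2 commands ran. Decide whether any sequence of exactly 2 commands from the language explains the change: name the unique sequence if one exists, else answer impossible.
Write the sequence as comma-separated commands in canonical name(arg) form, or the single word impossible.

rotate(2, -90), rotate(2, -90)

initial: joint angles (θ0=90°, θ1=270°, θ2=270°)
t=1 rotate(2, -90) ⇒ joint angles (θ0=90°, θ1=270°, θ2=180°)
t=2 rotate(2, -90) ⇒ joint angles (θ0=90°, θ1=270°, θ2=90°)
no other 2-command option fits: unique.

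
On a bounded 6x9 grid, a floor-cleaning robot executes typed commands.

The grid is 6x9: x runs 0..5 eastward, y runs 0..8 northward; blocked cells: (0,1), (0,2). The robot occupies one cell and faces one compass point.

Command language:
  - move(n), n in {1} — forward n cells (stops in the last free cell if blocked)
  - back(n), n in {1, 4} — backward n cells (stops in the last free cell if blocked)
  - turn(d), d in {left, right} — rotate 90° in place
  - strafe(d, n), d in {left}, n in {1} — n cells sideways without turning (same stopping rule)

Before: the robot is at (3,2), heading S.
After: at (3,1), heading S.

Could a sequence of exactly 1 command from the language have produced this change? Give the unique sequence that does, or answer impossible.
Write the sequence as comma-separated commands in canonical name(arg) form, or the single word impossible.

key: heading stays S — the single command does not turn
t0: at (3,2), heading S
t=1 move(1) ⇒ at (3,1), heading S
uniquely the one of 6 1-step routes that fits.

move(1)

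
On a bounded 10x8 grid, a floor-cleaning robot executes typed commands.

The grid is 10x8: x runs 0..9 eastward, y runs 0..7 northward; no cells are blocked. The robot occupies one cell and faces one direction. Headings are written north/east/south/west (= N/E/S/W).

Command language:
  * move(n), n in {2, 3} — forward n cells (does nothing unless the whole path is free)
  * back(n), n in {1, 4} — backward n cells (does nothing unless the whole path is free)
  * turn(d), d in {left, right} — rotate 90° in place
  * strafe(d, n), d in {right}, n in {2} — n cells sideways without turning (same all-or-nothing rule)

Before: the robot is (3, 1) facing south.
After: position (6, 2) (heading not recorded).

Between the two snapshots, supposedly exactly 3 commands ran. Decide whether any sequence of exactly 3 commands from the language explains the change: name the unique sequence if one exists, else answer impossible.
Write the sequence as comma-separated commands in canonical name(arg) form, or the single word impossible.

back(1), turn(left), move(3)

key: running move(3) before back(1) would end elsewhere — order is forced
begin: (3, 1) facing south
t=1 back(1) ⇒ (3, 2) facing south
t=2 turn(left) ⇒ (3, 2) facing east
t=3 move(3) ⇒ (6, 2) facing east
all 343 alternatives checked — unique.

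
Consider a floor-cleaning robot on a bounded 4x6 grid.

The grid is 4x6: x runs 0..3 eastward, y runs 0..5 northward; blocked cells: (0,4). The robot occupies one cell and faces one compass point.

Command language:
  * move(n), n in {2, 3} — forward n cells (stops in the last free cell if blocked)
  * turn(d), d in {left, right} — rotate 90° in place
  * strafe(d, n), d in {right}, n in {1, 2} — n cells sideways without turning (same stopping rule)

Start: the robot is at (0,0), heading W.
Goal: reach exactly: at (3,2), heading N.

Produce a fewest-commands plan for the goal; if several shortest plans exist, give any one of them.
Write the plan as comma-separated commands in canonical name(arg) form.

initial: at (0,0), heading W
[1] after turn(right): at (0,0), heading N
[2] after move(2): at (0,2), heading N
[3] after strafe(right, 1): at (1,2), heading N
[4] after strafe(right, 2): at (3,2), heading N
no 3-step plan works, so 4 is optimal.

turn(right), move(2), strafe(right, 1), strafe(right, 2)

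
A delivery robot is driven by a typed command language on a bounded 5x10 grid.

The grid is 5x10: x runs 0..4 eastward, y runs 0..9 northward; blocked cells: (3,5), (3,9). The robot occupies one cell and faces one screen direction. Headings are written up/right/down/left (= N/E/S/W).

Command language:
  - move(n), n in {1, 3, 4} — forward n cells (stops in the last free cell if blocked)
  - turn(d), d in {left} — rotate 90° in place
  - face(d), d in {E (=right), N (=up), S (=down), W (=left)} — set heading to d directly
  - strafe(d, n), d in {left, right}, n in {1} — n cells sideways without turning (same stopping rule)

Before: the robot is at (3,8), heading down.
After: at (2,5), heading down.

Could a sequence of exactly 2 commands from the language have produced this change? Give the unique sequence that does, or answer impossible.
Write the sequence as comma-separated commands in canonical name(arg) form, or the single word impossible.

key: order matters: swapping strafe(right, 1) and move(3) lands elsewhere
initial: at (3,8), heading down
1. strafe(right, 1) → at (2,8), heading down
2. move(3) → at (2,5), heading down
all 100 alternatives checked — unique.

strafe(right, 1), move(3)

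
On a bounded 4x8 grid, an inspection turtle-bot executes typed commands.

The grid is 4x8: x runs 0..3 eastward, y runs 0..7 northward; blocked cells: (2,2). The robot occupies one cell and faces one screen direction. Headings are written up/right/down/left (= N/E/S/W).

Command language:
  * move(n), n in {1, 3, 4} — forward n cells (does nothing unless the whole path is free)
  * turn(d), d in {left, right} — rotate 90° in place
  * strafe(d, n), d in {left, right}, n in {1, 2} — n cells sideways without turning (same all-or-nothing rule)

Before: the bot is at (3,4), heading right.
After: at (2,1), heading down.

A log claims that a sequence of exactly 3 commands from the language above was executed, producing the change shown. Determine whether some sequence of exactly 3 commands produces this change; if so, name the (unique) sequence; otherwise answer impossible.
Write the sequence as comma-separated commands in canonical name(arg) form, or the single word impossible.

key: order matters: swapping turn(right) and strafe(right, 1) lands elsewhere
initial: at (3,4), heading right
[1] after turn(right): at (3,4), heading down
[2] after move(3): at (3,1), heading down
[3] after strafe(right, 1): at (2,1), heading down
uniquely the one of 729 3-step routes that fits.

turn(right), move(3), strafe(right, 1)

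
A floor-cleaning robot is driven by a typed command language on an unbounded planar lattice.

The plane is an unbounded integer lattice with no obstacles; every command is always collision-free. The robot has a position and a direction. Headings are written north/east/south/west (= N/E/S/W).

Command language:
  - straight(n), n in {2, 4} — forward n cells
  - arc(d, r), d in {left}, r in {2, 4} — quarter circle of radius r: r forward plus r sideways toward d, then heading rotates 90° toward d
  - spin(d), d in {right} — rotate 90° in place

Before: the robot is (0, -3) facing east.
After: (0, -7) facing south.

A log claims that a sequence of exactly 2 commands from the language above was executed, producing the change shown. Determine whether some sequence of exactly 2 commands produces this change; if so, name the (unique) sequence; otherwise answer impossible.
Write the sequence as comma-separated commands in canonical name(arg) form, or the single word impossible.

key: position moved to (0,-7) AND the heading swung to S — translation plus rotation needed
start: (0, -3) facing east
step 1 (spin(right)): (0, -3) facing south
step 2 (straight(4)): (0, -7) facing south
uniquely the one of 25 2-step routes that fits.

spin(right), straight(4)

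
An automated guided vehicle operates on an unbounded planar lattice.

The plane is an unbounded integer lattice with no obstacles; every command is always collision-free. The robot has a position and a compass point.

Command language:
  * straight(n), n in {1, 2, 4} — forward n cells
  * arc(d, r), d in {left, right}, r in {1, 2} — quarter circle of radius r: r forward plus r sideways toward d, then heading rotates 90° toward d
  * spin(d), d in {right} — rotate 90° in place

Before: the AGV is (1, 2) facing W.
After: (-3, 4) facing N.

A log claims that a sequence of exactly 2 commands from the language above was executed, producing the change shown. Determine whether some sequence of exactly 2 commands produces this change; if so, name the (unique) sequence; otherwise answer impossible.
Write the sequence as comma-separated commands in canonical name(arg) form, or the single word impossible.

key: cell and facing (now N) both changed — the 2 commands mix motion and turning
start: (1, 2) facing W
t=1 straight(2) ⇒ (-1, 2) facing W
t=2 arc(right, 2) ⇒ (-3, 4) facing N
all 64 alternatives checked — unique.

straight(2), arc(right, 2)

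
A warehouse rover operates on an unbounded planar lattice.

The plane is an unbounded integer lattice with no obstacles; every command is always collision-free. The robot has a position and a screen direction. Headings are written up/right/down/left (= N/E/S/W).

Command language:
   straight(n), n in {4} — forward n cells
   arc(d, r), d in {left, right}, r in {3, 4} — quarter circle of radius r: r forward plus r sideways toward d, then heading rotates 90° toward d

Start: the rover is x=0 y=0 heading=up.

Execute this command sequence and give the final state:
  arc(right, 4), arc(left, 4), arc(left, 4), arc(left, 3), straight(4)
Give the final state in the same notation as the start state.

x=1 y=5 heading=down

begin: x=0 y=0 heading=up
[1] after arc(right, 4): x=4 y=4 heading=right
[2] after arc(left, 4): x=8 y=8 heading=up
[3] after arc(left, 4): x=4 y=12 heading=left
[4] after arc(left, 3): x=1 y=9 heading=down
[5] after straight(4): x=1 y=5 heading=down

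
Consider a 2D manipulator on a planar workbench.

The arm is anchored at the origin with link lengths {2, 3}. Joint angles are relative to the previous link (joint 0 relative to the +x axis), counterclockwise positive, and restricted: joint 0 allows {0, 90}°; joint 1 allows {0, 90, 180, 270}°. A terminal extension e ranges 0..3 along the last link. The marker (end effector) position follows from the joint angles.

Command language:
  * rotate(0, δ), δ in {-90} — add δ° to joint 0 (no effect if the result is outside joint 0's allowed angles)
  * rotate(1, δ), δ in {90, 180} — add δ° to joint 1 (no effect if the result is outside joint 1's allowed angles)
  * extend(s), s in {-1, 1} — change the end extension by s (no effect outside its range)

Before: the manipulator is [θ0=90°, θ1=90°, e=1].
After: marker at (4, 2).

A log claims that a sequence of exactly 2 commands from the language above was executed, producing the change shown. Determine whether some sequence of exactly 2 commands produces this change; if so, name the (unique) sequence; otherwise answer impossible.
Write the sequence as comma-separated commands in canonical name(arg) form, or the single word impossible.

from: [θ0=90°, θ1=90°, e=1]
step 1 (rotate(1, 90)): [θ0=90°, θ1=180°, e=1]
step 2 (rotate(1, 90)): [θ0=90°, θ1=270°, e=1]
no other 2-command option fits: unique.

rotate(1, 90), rotate(1, 90)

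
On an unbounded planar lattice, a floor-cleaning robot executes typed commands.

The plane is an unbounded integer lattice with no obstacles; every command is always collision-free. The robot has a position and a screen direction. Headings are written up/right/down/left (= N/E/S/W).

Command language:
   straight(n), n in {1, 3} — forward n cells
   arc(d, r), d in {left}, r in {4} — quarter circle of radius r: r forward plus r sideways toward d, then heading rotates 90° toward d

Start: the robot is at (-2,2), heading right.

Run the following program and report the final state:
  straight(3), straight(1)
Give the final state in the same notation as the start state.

from: at (-2,2), heading right
[1] after straight(3): at (1,2), heading right
[2] after straight(1): at (2,2), heading right

at (2,2), heading right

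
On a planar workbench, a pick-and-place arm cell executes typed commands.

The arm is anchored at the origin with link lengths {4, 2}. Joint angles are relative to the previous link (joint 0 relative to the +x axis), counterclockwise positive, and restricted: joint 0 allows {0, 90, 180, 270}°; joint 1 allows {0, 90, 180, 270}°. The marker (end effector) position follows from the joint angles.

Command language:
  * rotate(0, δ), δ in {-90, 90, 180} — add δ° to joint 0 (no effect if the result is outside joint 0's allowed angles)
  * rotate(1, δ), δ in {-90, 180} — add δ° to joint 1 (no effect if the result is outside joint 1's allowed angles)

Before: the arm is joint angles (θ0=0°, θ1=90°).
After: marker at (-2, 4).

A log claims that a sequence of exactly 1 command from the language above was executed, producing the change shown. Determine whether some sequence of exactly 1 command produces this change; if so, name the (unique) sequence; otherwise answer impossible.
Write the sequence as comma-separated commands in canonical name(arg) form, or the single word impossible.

start: joint angles (θ0=0°, θ1=90°)
[1] after rotate(0, 90): joint angles (θ0=90°, θ1=90°)
no other 1-command option fits: unique.

rotate(0, 90)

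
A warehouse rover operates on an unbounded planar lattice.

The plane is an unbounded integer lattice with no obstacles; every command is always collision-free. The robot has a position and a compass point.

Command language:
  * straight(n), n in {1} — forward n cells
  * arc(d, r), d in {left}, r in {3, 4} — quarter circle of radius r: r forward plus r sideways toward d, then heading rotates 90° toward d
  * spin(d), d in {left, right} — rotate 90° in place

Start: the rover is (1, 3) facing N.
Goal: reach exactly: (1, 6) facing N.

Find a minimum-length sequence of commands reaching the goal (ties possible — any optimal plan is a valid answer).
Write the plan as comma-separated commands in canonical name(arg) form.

straight(1), straight(1), straight(1)

t0: (1, 3) facing N
1. straight(1) → (1, 4) facing N
2. straight(1) → (1, 5) facing N
3. straight(1) → (1, 6) facing N
no 2-step plan works, so 3 is optimal.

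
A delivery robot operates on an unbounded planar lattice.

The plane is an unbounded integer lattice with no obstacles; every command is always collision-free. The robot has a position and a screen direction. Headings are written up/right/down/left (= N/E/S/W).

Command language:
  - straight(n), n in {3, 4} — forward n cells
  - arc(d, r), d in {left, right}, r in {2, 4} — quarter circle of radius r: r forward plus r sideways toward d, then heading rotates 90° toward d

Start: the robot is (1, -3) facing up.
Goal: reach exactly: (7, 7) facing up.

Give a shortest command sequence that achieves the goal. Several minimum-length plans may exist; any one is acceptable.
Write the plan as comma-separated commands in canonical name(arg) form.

initial: (1, -3) facing up
1. arc(right, 2) → (3, -1) facing right
2. arc(left, 4) → (7, 3) facing up
3. straight(4) → (7, 7) facing up
no 2-step plan works, so 3 is optimal.

arc(right, 2), arc(left, 4), straight(4)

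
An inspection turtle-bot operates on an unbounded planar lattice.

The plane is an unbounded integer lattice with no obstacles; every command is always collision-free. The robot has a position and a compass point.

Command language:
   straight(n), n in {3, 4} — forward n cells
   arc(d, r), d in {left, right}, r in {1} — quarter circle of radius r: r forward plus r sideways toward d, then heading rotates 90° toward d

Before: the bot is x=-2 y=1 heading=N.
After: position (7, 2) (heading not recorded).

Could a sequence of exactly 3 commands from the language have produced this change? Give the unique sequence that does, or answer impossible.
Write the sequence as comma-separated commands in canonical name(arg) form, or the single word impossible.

key: running straight(4) before arc(right, 1) would end elsewhere — order is forced
from: x=-2 y=1 heading=N
1. arc(right, 1) → x=-1 y=2 heading=E
2. straight(4) → x=3 y=2 heading=E
3. straight(4) → x=7 y=2 heading=E
no rival 3-sequence matches.

arc(right, 1), straight(4), straight(4)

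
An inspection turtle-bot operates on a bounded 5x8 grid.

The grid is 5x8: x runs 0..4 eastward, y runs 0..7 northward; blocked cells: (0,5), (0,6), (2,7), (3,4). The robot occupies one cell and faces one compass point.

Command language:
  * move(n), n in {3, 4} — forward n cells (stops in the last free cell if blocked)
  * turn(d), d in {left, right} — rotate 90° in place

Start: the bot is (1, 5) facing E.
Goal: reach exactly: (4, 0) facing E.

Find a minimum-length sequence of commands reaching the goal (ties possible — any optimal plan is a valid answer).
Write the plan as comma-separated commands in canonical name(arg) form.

from: (1, 5) facing E
t=1 turn(right) ⇒ (1, 5) facing S
t=2 move(4) ⇒ (1, 1) facing S
t=3 move(4) ⇒ (1, 0) facing S
t=4 turn(left) ⇒ (1, 0) facing E
t=5 move(4) ⇒ (4, 0) facing E
minimal: 5 command(s), checked below 5.

turn(right), move(4), move(4), turn(left), move(4)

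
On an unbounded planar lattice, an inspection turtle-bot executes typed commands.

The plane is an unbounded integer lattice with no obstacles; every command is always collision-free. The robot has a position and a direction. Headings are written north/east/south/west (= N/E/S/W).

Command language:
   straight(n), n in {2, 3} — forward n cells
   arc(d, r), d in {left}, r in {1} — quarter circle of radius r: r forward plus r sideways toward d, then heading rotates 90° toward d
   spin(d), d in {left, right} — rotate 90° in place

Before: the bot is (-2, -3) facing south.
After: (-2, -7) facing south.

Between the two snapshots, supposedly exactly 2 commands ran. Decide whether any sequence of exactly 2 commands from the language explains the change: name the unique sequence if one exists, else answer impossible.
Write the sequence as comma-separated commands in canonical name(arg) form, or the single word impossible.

straight(2), straight(2)

key: heading stays S — no command in the sequence turns
start: (-2, -3) facing south
1. straight(2) → (-2, -5) facing south
2. straight(2) → (-2, -7) facing south
all 25 alternatives checked — unique.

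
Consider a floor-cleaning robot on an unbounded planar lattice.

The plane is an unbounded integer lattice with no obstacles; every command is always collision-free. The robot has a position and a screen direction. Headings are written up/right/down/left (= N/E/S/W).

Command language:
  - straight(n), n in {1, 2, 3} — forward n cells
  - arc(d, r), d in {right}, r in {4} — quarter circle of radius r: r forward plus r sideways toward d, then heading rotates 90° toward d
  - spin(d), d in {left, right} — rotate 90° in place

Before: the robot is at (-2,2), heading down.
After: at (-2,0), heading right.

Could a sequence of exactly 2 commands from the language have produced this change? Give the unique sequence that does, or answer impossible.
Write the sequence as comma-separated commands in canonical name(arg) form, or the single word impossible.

straight(2), spin(left)

key: cell and facing (now E) both changed — the 2 commands mix motion and turning
start: at (-2,2), heading down
t=1 straight(2) ⇒ at (-2,0), heading down
t=2 spin(left) ⇒ at (-2,0), heading right
no rival 2-sequence matches.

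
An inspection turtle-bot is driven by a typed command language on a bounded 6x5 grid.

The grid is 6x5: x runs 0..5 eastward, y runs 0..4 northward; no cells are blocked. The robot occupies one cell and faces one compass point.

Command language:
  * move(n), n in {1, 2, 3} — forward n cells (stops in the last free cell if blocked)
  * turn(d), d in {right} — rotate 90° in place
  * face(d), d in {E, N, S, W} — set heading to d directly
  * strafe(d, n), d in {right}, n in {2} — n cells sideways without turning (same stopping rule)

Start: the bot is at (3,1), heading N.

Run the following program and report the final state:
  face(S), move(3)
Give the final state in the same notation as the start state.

at (3,0), heading S

from: at (3,1), heading N
1. face(S) → at (3,1), heading S
2. move(3) → at (3,0), heading S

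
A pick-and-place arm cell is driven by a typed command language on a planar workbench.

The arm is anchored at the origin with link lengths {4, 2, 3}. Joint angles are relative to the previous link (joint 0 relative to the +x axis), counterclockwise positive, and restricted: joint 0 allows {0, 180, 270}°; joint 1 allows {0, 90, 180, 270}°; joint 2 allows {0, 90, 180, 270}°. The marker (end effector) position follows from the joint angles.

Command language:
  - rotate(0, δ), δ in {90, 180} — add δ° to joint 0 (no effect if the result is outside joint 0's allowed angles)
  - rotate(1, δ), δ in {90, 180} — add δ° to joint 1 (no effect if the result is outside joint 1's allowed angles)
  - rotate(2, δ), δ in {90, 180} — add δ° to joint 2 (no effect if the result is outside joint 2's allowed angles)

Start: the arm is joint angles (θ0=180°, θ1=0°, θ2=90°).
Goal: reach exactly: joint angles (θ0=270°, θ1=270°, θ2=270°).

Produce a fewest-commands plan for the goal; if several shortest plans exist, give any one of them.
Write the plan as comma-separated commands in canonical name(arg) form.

rotate(0, 90), rotate(1, 180), rotate(1, 90), rotate(2, 180)

begin: joint angles (θ0=180°, θ1=0°, θ2=90°)
step 1 (rotate(0, 90)): joint angles (θ0=270°, θ1=0°, θ2=90°)
step 2 (rotate(1, 180)): joint angles (θ0=270°, θ1=180°, θ2=90°)
step 3 (rotate(1, 90)): joint angles (θ0=270°, θ1=270°, θ2=90°)
step 4 (rotate(2, 180)): joint angles (θ0=270°, θ1=270°, θ2=270°)
minimal: 4 command(s), checked below 4.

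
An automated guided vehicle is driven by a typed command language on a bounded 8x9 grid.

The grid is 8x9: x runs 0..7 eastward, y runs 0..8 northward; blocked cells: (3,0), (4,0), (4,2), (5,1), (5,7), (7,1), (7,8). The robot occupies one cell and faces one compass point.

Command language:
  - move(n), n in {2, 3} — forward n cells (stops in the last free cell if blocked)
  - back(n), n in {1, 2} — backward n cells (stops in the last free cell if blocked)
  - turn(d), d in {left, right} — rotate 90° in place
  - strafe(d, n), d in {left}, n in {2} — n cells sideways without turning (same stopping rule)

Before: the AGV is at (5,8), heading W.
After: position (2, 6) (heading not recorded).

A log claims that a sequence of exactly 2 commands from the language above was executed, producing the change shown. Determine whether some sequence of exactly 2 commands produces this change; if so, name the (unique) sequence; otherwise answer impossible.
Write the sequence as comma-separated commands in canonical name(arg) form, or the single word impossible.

key: running strafe(left, 2) before move(3) would end elsewhere — order is forced
begin: at (5,8), heading W
step 1 (move(3)): at (2,8), heading W
step 2 (strafe(left, 2)): at (2,6), heading W
no other 2-command option fits: unique.

move(3), strafe(left, 2)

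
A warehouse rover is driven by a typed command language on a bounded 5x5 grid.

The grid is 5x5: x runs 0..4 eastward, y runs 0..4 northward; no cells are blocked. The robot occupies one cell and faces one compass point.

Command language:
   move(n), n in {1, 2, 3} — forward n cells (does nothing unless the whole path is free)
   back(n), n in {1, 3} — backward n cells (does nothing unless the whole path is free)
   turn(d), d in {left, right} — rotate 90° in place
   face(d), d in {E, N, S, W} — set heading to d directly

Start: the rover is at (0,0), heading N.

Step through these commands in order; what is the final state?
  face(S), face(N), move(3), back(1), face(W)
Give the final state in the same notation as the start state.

begin: at (0,0), heading N
t=1 face(S) ⇒ at (0,0), heading S
t=2 face(N) ⇒ at (0,0), heading N
t=3 move(3) ⇒ at (0,3), heading N
t=4 back(1) ⇒ at (0,2), heading N
t=5 face(W) ⇒ at (0,2), heading W

at (0,2), heading W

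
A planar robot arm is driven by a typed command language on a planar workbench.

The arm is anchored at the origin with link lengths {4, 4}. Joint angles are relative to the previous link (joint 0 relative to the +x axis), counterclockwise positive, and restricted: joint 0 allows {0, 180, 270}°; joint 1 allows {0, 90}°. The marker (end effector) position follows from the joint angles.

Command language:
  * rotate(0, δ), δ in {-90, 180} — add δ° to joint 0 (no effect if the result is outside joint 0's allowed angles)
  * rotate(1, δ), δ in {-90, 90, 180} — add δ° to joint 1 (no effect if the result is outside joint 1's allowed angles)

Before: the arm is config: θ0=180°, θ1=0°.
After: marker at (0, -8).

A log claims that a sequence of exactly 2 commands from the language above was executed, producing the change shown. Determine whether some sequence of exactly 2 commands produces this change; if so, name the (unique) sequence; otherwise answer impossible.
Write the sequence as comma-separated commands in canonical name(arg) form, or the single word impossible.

key: order matters: swapping rotate(0, 180) and rotate(0, -90) lands elsewhere
start: config: θ0=180°, θ1=0°
step 1 (rotate(0, 180)): config: θ0=0°, θ1=0°
step 2 (rotate(0, -90)): config: θ0=270°, θ1=0°
no rival 2-sequence matches.

rotate(0, 180), rotate(0, -90)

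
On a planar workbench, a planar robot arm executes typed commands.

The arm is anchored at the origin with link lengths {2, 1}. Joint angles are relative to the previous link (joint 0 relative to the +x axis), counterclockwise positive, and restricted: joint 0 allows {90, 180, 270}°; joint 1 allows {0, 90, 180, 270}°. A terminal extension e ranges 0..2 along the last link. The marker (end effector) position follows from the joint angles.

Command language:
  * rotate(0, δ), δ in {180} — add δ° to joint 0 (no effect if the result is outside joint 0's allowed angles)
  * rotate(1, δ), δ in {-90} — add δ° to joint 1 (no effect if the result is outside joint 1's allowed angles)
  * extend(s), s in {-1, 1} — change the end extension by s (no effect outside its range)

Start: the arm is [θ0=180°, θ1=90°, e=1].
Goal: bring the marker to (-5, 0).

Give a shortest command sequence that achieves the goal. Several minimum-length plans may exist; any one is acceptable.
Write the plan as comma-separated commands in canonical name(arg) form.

from: [θ0=180°, θ1=90°, e=1]
step 1 (extend(1)): [θ0=180°, θ1=90°, e=2]
step 2 (rotate(1, -90)): [θ0=180°, θ1=0°, e=2]
shorter routes all fall short; 2 is best.

extend(1), rotate(1, -90)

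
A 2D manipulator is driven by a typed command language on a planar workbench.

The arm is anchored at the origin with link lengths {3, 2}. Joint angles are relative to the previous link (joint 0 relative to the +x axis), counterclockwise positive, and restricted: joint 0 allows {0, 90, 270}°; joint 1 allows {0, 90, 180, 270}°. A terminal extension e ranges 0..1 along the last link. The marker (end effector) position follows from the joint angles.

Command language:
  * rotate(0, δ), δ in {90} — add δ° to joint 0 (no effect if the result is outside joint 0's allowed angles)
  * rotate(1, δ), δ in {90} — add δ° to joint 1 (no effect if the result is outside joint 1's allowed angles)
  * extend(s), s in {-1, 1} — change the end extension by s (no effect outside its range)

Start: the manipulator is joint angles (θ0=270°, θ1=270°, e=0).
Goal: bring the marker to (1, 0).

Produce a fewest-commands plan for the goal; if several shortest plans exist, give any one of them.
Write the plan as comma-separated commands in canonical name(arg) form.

initial: joint angles (θ0=270°, θ1=270°, e=0)
t=1 rotate(1, 90) ⇒ joint angles (θ0=270°, θ1=0°, e=0)
t=2 rotate(1, 90) ⇒ joint angles (θ0=270°, θ1=90°, e=0)
t=3 rotate(1, 90) ⇒ joint angles (θ0=270°, θ1=180°, e=0)
t=4 rotate(0, 90) ⇒ joint angles (θ0=0°, θ1=180°, e=0)
minimal: 4 command(s), checked below 4.

rotate(1, 90), rotate(1, 90), rotate(1, 90), rotate(0, 90)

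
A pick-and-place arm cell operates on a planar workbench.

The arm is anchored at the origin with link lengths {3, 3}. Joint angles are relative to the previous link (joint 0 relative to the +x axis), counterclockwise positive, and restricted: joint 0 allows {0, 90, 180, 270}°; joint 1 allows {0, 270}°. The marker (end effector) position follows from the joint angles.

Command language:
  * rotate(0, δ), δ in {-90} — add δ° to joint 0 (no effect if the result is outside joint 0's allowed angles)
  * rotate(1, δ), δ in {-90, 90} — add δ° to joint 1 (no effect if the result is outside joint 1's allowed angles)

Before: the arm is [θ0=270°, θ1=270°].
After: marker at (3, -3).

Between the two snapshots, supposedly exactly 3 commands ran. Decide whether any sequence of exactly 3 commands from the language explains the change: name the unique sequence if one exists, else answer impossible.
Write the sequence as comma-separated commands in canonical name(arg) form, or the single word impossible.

rotate(0, -90), rotate(0, -90), rotate(0, -90)

start: [θ0=270°, θ1=270°]
t=1 rotate(0, -90) ⇒ [θ0=180°, θ1=270°]
t=2 rotate(0, -90) ⇒ [θ0=90°, θ1=270°]
t=3 rotate(0, -90) ⇒ [θ0=0°, θ1=270°]
all 27 alternatives checked — unique.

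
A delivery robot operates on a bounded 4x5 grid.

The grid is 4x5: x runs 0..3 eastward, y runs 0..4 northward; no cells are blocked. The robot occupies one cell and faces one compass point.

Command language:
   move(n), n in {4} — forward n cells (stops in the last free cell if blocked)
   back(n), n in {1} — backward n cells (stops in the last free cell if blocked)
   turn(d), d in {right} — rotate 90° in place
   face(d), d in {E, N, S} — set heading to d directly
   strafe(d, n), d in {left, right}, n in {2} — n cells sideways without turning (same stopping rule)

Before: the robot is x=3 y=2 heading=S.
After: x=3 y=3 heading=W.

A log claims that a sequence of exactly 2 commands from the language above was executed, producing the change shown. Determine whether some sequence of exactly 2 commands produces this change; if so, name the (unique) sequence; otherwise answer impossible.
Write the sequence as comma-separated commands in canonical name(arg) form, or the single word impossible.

back(1), turn(right)

key: position moved to (3,3) AND the heading swung to W — translation plus rotation needed
from: x=3 y=2 heading=S
[1] after back(1): x=3 y=3 heading=S
[2] after turn(right): x=3 y=3 heading=W
no other 2-command option fits: unique.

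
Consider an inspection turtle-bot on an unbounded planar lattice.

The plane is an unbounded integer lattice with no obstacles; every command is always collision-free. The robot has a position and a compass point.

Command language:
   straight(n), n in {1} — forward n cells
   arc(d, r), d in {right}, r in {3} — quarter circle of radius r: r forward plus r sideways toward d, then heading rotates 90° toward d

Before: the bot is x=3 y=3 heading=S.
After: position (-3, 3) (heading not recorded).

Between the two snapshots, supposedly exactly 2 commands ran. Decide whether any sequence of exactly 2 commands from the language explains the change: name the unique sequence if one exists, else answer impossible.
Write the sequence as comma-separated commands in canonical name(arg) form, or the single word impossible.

t0: x=3 y=3 heading=S
1. arc(right, 3) → x=0 y=0 heading=W
2. arc(right, 3) → x=-3 y=3 heading=N
all 4 alternatives checked — unique.

arc(right, 3), arc(right, 3)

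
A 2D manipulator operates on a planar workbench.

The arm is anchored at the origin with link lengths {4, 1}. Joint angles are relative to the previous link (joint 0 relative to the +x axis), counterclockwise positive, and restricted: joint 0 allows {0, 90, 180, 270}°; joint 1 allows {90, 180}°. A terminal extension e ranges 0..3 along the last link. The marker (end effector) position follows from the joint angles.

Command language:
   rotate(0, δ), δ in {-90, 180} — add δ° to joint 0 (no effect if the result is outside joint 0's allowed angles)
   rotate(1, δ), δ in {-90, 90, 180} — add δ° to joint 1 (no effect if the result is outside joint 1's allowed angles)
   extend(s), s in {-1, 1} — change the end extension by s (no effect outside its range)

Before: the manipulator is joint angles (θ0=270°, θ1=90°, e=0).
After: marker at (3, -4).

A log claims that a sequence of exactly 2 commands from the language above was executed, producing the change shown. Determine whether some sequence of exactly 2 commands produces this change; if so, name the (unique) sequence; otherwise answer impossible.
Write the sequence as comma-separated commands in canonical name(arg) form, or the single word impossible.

extend(1), extend(1)

begin: joint angles (θ0=270°, θ1=90°, e=0)
t=1 extend(1) ⇒ joint angles (θ0=270°, θ1=90°, e=1)
t=2 extend(1) ⇒ joint angles (θ0=270°, θ1=90°, e=2)
uniquely the one of 49 2-step routes that fits.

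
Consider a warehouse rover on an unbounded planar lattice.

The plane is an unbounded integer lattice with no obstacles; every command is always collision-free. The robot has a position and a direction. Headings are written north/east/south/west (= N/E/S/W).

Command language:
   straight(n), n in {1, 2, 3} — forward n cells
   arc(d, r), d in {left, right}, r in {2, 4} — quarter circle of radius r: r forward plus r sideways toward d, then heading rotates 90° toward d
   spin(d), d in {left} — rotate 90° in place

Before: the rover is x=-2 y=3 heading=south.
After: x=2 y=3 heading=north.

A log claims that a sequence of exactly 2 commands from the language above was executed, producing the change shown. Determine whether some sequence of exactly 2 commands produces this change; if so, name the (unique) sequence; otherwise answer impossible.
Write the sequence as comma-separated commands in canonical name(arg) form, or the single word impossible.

key: position moved to (2,3) AND the heading swung to N — translation plus rotation needed
t0: x=-2 y=3 heading=south
[1] after arc(left, 2): x=0 y=1 heading=east
[2] after arc(left, 2): x=2 y=3 heading=north
no other 2-command option fits: unique.

arc(left, 2), arc(left, 2)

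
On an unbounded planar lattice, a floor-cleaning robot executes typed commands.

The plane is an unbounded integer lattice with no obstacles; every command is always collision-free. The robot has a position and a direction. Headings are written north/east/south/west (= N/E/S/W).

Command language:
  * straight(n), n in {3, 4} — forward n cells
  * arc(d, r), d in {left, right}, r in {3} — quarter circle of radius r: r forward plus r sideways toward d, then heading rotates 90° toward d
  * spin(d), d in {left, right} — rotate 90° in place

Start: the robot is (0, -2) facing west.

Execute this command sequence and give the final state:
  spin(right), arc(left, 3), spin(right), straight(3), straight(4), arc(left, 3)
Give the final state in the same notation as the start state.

begin: (0, -2) facing west
[1] after spin(right): (0, -2) facing north
[2] after arc(left, 3): (-3, 1) facing west
[3] after spin(right): (-3, 1) facing north
[4] after straight(3): (-3, 4) facing north
[5] after straight(4): (-3, 8) facing north
[6] after arc(left, 3): (-6, 11) facing west

(-6, 11) facing west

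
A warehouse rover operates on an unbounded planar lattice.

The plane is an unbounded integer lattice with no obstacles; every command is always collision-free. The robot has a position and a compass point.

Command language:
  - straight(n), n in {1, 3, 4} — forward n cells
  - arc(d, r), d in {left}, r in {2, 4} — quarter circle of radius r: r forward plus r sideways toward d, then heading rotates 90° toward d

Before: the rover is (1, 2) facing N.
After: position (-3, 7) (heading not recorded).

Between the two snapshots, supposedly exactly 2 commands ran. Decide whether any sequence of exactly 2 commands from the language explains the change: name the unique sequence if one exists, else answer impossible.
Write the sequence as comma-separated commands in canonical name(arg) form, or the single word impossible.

key: order matters: swapping straight(1) and arc(left, 4) lands elsewhere
start: (1, 2) facing N
[1] after straight(1): (1, 3) facing N
[2] after arc(left, 4): (-3, 7) facing W
all 25 alternatives checked — unique.

straight(1), arc(left, 4)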